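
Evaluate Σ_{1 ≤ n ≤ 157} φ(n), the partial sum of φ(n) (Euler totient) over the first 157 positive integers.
Σ_{n ≤ 157} φ(n) = 7560

Compute φ(n) for each 1 ≤ n ≤ 157: φ(1) = 1, φ(2) = 1, φ(3) = 2, φ(4) = 2, φ(5) = 4, φ(6) = 2, φ(7) = 6, φ(8) = 4, φ(9) = 6, φ(10) = 4, φ(11) = 10, φ(12) = 4, φ(13) = 12, φ(14) = 6, φ(15) = 8, φ(16) = 8, φ(17) = 16, φ(18) = 6, φ(19) = 18, φ(20) = 8, φ(21) = 12, φ(22) = 10, φ(23) = 22, φ(24) = 8, φ(25) = 20, φ(26) = 12, φ(27) = 18, φ(28) = 12, φ(29) = 28, φ(30) = 8, φ(31) = 30, φ(32) = 16, φ(33) = 20, φ(34) = 16, φ(35) = 24, φ(36) = 12, φ(37) = 36, φ(38) = 18, φ(39) = 24, φ(40) = 16, φ(41) = 40, φ(42) = 12, φ(43) = 42, φ(44) = 20, φ(45) = 24, φ(46) = 22, φ(47) = 46, φ(48) = 16, φ(49) = 42, φ(50) = 20, φ(51) = 32, φ(52) = 24, φ(53) = 52, φ(54) = 18, φ(55) = 40, φ(56) = 24, φ(57) = 36, φ(58) = 28, φ(59) = 58, φ(60) = 16, φ(61) = 60, φ(62) = 30, φ(63) = 36, φ(64) = 32, φ(65) = 48, φ(66) = 20, φ(67) = 66, φ(68) = 32, φ(69) = 44, φ(70) = 24, φ(71) = 70, φ(72) = 24, φ(73) = 72, φ(74) = 36, φ(75) = 40, φ(76) = 36, φ(77) = 60, φ(78) = 24, φ(79) = 78, φ(80) = 32, φ(81) = 54, φ(82) = 40, φ(83) = 82, φ(84) = 24, φ(85) = 64, φ(86) = 42, φ(87) = 56, φ(88) = 40, φ(89) = 88, φ(90) = 24, φ(91) = 72, φ(92) = 44, φ(93) = 60, φ(94) = 46, φ(95) = 72, φ(96) = 32, φ(97) = 96, φ(98) = 42, φ(99) = 60, φ(100) = 40, φ(101) = 100, φ(102) = 32, φ(103) = 102, φ(104) = 48, φ(105) = 48, φ(106) = 52, φ(107) = 106, φ(108) = 36, φ(109) = 108, φ(110) = 40, φ(111) = 72, φ(112) = 48, φ(113) = 112, φ(114) = 36, φ(115) = 88, φ(116) = 56, φ(117) = 72, φ(118) = 58, φ(119) = 96, φ(120) = 32, φ(121) = 110, φ(122) = 60, φ(123) = 80, φ(124) = 60, φ(125) = 100, φ(126) = 36, φ(127) = 126, φ(128) = 64, φ(129) = 84, φ(130) = 48, φ(131) = 130, φ(132) = 40, φ(133) = 108, φ(134) = 66, φ(135) = 72, φ(136) = 64, φ(137) = 136, φ(138) = 44, φ(139) = 138, φ(140) = 48, φ(141) = 92, φ(142) = 70, φ(143) = 120, φ(144) = 48, φ(145) = 112, φ(146) = 72, φ(147) = 84, φ(148) = 72, φ(149) = 148, φ(150) = 40, φ(151) = 150, φ(152) = 72, φ(153) = 96, φ(154) = 60, φ(155) = 120, φ(156) = 48, φ(157) = 156. Summing all 157 values: 7560. (Average order: Σ_{n ≤ x} φ(n) ~ (3/π²) x². For x = 157, (3/π²)·157² ≈ 7492.40.)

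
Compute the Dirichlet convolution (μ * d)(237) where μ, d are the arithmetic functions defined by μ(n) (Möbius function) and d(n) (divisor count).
(μ * d)(237) = 1

Divisors of 237: [1, 3, 79, 237]. For each d | 237:
  d = 1: μ(1) · d(237/1) = 1 · 4 = 4
  d = 3: μ(3) · d(237/3) = -1 · 2 = -2
  d = 79: μ(79) · d(237/79) = -1 · 2 = -2
  d = 237: μ(237) · d(237/237) = 1 · 1 = 1
Summing: (μ * d)(237) = 4 + -2 + -2 + 1 = 1.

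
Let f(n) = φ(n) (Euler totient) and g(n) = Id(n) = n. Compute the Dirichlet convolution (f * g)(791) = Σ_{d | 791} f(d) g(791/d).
(φ * Id)(791) = 2925

Divisors of 791: [1, 7, 113, 791]. For each d | 791:
  d = 1: φ(1) · Id(791/1) = 1 · 791 = 791
  d = 7: φ(7) · Id(791/7) = 6 · 113 = 678
  d = 113: φ(113) · Id(791/113) = 112 · 7 = 784
  d = 791: φ(791) · Id(791/791) = 672 · 1 = 672
Summing: (φ * Id)(791) = 791 + 678 + 784 + 672 = 2925.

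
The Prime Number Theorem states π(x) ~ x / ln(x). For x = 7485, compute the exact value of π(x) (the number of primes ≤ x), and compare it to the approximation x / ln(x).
π(7485) = 947;  x/ln(x) ≈ 839.06;  relative error ≈ 11.40%.

Directly count primes up to 7485: π(7485) = 947. The PNT approximation gives 7485/ln(7485) ≈ 7485/8.92066 ≈ 839.06. Relative error (π(x) − x/ln(x)) / π(x) ≈ 11.40%; the approximation is known to undercount slightly (Li(x) is a better estimate).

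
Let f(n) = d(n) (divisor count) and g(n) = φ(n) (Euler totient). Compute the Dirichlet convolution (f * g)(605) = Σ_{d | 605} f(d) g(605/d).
(d * φ)(605) = 798

Divisors of 605: [1, 5, 11, 55, 121, 605]. For each d | 605:
  d = 1: d(1) · φ(605/1) = 1 · 440 = 440
  d = 5: d(5) · φ(605/5) = 2 · 110 = 220
  d = 11: d(11) · φ(605/11) = 2 · 40 = 80
  d = 55: d(55) · φ(605/55) = 4 · 10 = 40
  d = 121: d(121) · φ(605/121) = 3 · 4 = 12
  d = 605: d(605) · φ(605/605) = 6 · 1 = 6
Summing: (d * φ)(605) = 440 + 220 + 80 + 40 + 12 + 6 = 798.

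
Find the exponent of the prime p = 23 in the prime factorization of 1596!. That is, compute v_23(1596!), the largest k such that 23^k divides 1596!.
v_23(1596!) = 72

Legendre's formula: v_p(n!) = Σ_{k ≥ 1} ⌊n / p^k⌋. For p = 23, n = 1596, the terms are:
  ⌊1596/23^1⌋ = ⌊1596/23⌋ = 69
  ⌊1596/23^2⌋ = ⌊1596/529⌋ = 3
(the next term ⌊1596/23^3⌋ = 0, terminating the sum). Summing: v_23(1596!) = 69 + 3 = 72.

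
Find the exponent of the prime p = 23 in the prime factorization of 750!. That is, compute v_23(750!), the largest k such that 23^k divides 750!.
v_23(750!) = 33

Legendre's formula: v_p(n!) = Σ_{k ≥ 1} ⌊n / p^k⌋. For p = 23, n = 750, the terms are:
  ⌊750/23^1⌋ = ⌊750/23⌋ = 32
  ⌊750/23^2⌋ = ⌊750/529⌋ = 1
(the next term ⌊750/23^3⌋ = 0, terminating the sum). Summing: v_23(750!) = 32 + 1 = 33.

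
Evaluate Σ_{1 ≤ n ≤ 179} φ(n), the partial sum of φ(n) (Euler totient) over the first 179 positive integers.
Σ_{n ≤ 179} φ(n) = 9832

Compute φ(n) for each 1 ≤ n ≤ 179: φ(1) = 1, φ(2) = 1, φ(3) = 2, φ(4) = 2, φ(5) = 4, φ(6) = 2, φ(7) = 6, φ(8) = 4, φ(9) = 6, φ(10) = 4, φ(11) = 10, φ(12) = 4, φ(13) = 12, φ(14) = 6, φ(15) = 8, φ(16) = 8, φ(17) = 16, φ(18) = 6, φ(19) = 18, φ(20) = 8, φ(21) = 12, φ(22) = 10, φ(23) = 22, φ(24) = 8, φ(25) = 20, φ(26) = 12, φ(27) = 18, φ(28) = 12, φ(29) = 28, φ(30) = 8, φ(31) = 30, φ(32) = 16, φ(33) = 20, φ(34) = 16, φ(35) = 24, φ(36) = 12, φ(37) = 36, φ(38) = 18, φ(39) = 24, φ(40) = 16, φ(41) = 40, φ(42) = 12, φ(43) = 42, φ(44) = 20, φ(45) = 24, φ(46) = 22, φ(47) = 46, φ(48) = 16, φ(49) = 42, φ(50) = 20, φ(51) = 32, φ(52) = 24, φ(53) = 52, φ(54) = 18, φ(55) = 40, φ(56) = 24, φ(57) = 36, φ(58) = 28, φ(59) = 58, φ(60) = 16, φ(61) = 60, φ(62) = 30, φ(63) = 36, φ(64) = 32, φ(65) = 48, φ(66) = 20, φ(67) = 66, φ(68) = 32, φ(69) = 44, φ(70) = 24, φ(71) = 70, φ(72) = 24, φ(73) = 72, φ(74) = 36, φ(75) = 40, φ(76) = 36, φ(77) = 60, φ(78) = 24, φ(79) = 78, φ(80) = 32, φ(81) = 54, φ(82) = 40, φ(83) = 82, φ(84) = 24, φ(85) = 64, φ(86) = 42, φ(87) = 56, φ(88) = 40, φ(89) = 88, φ(90) = 24, φ(91) = 72, φ(92) = 44, φ(93) = 60, φ(94) = 46, φ(95) = 72, φ(96) = 32, φ(97) = 96, φ(98) = 42, φ(99) = 60, φ(100) = 40, φ(101) = 100, φ(102) = 32, φ(103) = 102, φ(104) = 48, φ(105) = 48, φ(106) = 52, φ(107) = 106, φ(108) = 36, φ(109) = 108, φ(110) = 40, φ(111) = 72, φ(112) = 48, φ(113) = 112, φ(114) = 36, φ(115) = 88, φ(116) = 56, φ(117) = 72, φ(118) = 58, φ(119) = 96, φ(120) = 32, φ(121) = 110, φ(122) = 60, φ(123) = 80, φ(124) = 60, φ(125) = 100, φ(126) = 36, φ(127) = 126, φ(128) = 64, φ(129) = 84, φ(130) = 48, φ(131) = 130, φ(132) = 40, φ(133) = 108, φ(134) = 66, φ(135) = 72, φ(136) = 64, φ(137) = 136, φ(138) = 44, φ(139) = 138, φ(140) = 48, φ(141) = 92, φ(142) = 70, φ(143) = 120, φ(144) = 48, φ(145) = 112, φ(146) = 72, φ(147) = 84, φ(148) = 72, φ(149) = 148, φ(150) = 40, φ(151) = 150, φ(152) = 72, φ(153) = 96, φ(154) = 60, φ(155) = 120, φ(156) = 48, φ(157) = 156, φ(158) = 78, φ(159) = 104, φ(160) = 64, φ(161) = 132, φ(162) = 54, φ(163) = 162, φ(164) = 80, φ(165) = 80, φ(166) = 82, φ(167) = 166, φ(168) = 48, φ(169) = 156, φ(170) = 64, φ(171) = 108, φ(172) = 84, φ(173) = 172, φ(174) = 56, φ(175) = 120, φ(176) = 80, φ(177) = 116, φ(178) = 88, φ(179) = 178. Summing all 179 values: 9832. (Average order: Σ_{n ≤ x} φ(n) ~ (3/π²) x². For x = 179, (3/π²)·179² ≈ 9739.30.)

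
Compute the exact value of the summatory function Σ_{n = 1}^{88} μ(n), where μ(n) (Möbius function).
Σ_{n ≤ 88} μ(n) = -1

Compute μ(n) for each 1 ≤ n ≤ 88: μ(1) = 1, μ(2) = -1, μ(3) = -1, μ(4) = 0, μ(5) = -1, μ(6) = 1, μ(7) = -1, μ(8) = 0, μ(9) = 0, μ(10) = 1, μ(11) = -1, μ(12) = 0, μ(13) = -1, μ(14) = 1, μ(15) = 1, μ(16) = 0, μ(17) = -1, μ(18) = 0, μ(19) = -1, μ(20) = 0, μ(21) = 1, μ(22) = 1, μ(23) = -1, μ(24) = 0, μ(25) = 0, μ(26) = 1, μ(27) = 0, μ(28) = 0, μ(29) = -1, μ(30) = -1, μ(31) = -1, μ(32) = 0, μ(33) = 1, μ(34) = 1, μ(35) = 1, μ(36) = 0, μ(37) = -1, μ(38) = 1, μ(39) = 1, μ(40) = 0, μ(41) = -1, μ(42) = -1, μ(43) = -1, μ(44) = 0, μ(45) = 0, μ(46) = 1, μ(47) = -1, μ(48) = 0, μ(49) = 0, μ(50) = 0, μ(51) = 1, μ(52) = 0, μ(53) = -1, μ(54) = 0, μ(55) = 1, μ(56) = 0, μ(57) = 1, μ(58) = 1, μ(59) = -1, μ(60) = 0, μ(61) = -1, μ(62) = 1, μ(63) = 0, μ(64) = 0, μ(65) = 1, μ(66) = -1, μ(67) = -1, μ(68) = 0, μ(69) = 1, μ(70) = -1, μ(71) = -1, μ(72) = 0, μ(73) = -1, μ(74) = 1, μ(75) = 0, μ(76) = 0, μ(77) = 1, μ(78) = -1, μ(79) = -1, μ(80) = 0, μ(81) = 0, μ(82) = 1, μ(83) = -1, μ(84) = 0, μ(85) = 1, μ(86) = 1, μ(87) = 1, μ(88) = 0. Summing all 88 values: -1. (Mertens function M(x) = Σ_{n ≤ x} μ(n); on average M(x) should be small (PNT ⟺ M(x) = o(x)).)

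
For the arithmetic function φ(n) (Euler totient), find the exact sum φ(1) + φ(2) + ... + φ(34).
Σ_{n ≤ 34} φ(n) = 360

Compute φ(n) for each 1 ≤ n ≤ 34: φ(1) = 1, φ(2) = 1, φ(3) = 2, φ(4) = 2, φ(5) = 4, φ(6) = 2, φ(7) = 6, φ(8) = 4, φ(9) = 6, φ(10) = 4, φ(11) = 10, φ(12) = 4, φ(13) = 12, φ(14) = 6, φ(15) = 8, φ(16) = 8, φ(17) = 16, φ(18) = 6, φ(19) = 18, φ(20) = 8, φ(21) = 12, φ(22) = 10, φ(23) = 22, φ(24) = 8, φ(25) = 20, φ(26) = 12, φ(27) = 18, φ(28) = 12, φ(29) = 28, φ(30) = 8, φ(31) = 30, φ(32) = 16, φ(33) = 20, φ(34) = 16. Summing all 34 values: 360. (Average order: Σ_{n ≤ x} φ(n) ~ (3/π²) x². For x = 34, (3/π²)·34² ≈ 351.38.)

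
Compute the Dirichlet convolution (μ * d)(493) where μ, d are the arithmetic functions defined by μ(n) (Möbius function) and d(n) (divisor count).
(μ * d)(493) = 1

Divisors of 493: [1, 17, 29, 493]. For each d | 493:
  d = 1: μ(1) · d(493/1) = 1 · 4 = 4
  d = 17: μ(17) · d(493/17) = -1 · 2 = -2
  d = 29: μ(29) · d(493/29) = -1 · 2 = -2
  d = 493: μ(493) · d(493/493) = 1 · 1 = 1
Summing: (μ * d)(493) = 4 + -2 + -2 + 1 = 1.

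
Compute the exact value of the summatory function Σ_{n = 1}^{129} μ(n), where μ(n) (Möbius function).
Σ_{n ≤ 129} μ(n) = -1

Compute μ(n) for each 1 ≤ n ≤ 129: μ(1) = 1, μ(2) = -1, μ(3) = -1, μ(4) = 0, μ(5) = -1, μ(6) = 1, μ(7) = -1, μ(8) = 0, μ(9) = 0, μ(10) = 1, μ(11) = -1, μ(12) = 0, μ(13) = -1, μ(14) = 1, μ(15) = 1, μ(16) = 0, μ(17) = -1, μ(18) = 0, μ(19) = -1, μ(20) = 0, μ(21) = 1, μ(22) = 1, μ(23) = -1, μ(24) = 0, μ(25) = 0, μ(26) = 1, μ(27) = 0, μ(28) = 0, μ(29) = -1, μ(30) = -1, μ(31) = -1, μ(32) = 0, μ(33) = 1, μ(34) = 1, μ(35) = 1, μ(36) = 0, μ(37) = -1, μ(38) = 1, μ(39) = 1, μ(40) = 0, μ(41) = -1, μ(42) = -1, μ(43) = -1, μ(44) = 0, μ(45) = 0, μ(46) = 1, μ(47) = -1, μ(48) = 0, μ(49) = 0, μ(50) = 0, μ(51) = 1, μ(52) = 0, μ(53) = -1, μ(54) = 0, μ(55) = 1, μ(56) = 0, μ(57) = 1, μ(58) = 1, μ(59) = -1, μ(60) = 0, μ(61) = -1, μ(62) = 1, μ(63) = 0, μ(64) = 0, μ(65) = 1, μ(66) = -1, μ(67) = -1, μ(68) = 0, μ(69) = 1, μ(70) = -1, μ(71) = -1, μ(72) = 0, μ(73) = -1, μ(74) = 1, μ(75) = 0, μ(76) = 0, μ(77) = 1, μ(78) = -1, μ(79) = -1, μ(80) = 0, μ(81) = 0, μ(82) = 1, μ(83) = -1, μ(84) = 0, μ(85) = 1, μ(86) = 1, μ(87) = 1, μ(88) = 0, μ(89) = -1, μ(90) = 0, μ(91) = 1, μ(92) = 0, μ(93) = 1, μ(94) = 1, μ(95) = 1, μ(96) = 0, μ(97) = -1, μ(98) = 0, μ(99) = 0, μ(100) = 0, μ(101) = -1, μ(102) = -1, μ(103) = -1, μ(104) = 0, μ(105) = -1, μ(106) = 1, μ(107) = -1, μ(108) = 0, μ(109) = -1, μ(110) = -1, μ(111) = 1, μ(112) = 0, μ(113) = -1, μ(114) = -1, μ(115) = 1, μ(116) = 0, μ(117) = 0, μ(118) = 1, μ(119) = 1, μ(120) = 0, μ(121) = 0, μ(122) = 1, μ(123) = 1, μ(124) = 0, μ(125) = 0, μ(126) = 0, μ(127) = -1, μ(128) = 0, μ(129) = 1. Summing all 129 values: -1. (Mertens function M(x) = Σ_{n ≤ x} μ(n); on average M(x) should be small (PNT ⟺ M(x) = o(x)).)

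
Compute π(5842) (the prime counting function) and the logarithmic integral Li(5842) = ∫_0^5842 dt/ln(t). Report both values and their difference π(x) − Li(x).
π(5842) = 766;  Li(5842) ≈ 782.22;  π(x) − Li(x) ≈ -16.22.

Direct count of primes ≤ 5842 gives π(5842) = 766. Numerical evaluation of the logarithmic integral gives Li(5842) ≈ 782.22. The difference π(x) − Li(x) ≈ -16.22 is typically negative for small/moderate x (Li(x) overestimates), though Littlewood's theorem shows this sign changes infinitely often.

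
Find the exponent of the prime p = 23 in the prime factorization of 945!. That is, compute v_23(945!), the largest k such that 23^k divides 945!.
v_23(945!) = 42

Legendre's formula: v_p(n!) = Σ_{k ≥ 1} ⌊n / p^k⌋. For p = 23, n = 945, the terms are:
  ⌊945/23^1⌋ = ⌊945/23⌋ = 41
  ⌊945/23^2⌋ = ⌊945/529⌋ = 1
(the next term ⌊945/23^3⌋ = 0, terminating the sum). Summing: v_23(945!) = 41 + 1 = 42.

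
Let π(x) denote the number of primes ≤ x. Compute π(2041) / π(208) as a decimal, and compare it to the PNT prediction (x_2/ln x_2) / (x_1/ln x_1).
π(2041)/π(208) = 309/46 ≈ 6.7174;  PNT prediction ≈ 6.8722.

π(208) = 46 and π(2041) = 309, so π(2041)/π(208) ≈ 6.7174. The PNT-predicted ratio is (2041/ln(2041)) / (208/ln(208)) ≈ 6.8722. The two agree to within a few percent, as expected.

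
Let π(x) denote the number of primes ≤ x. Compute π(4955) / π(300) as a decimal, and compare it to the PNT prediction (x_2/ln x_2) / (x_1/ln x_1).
π(4955)/π(300) = 662/62 ≈ 10.6774;  PNT prediction ≈ 11.0726.

π(300) = 62 and π(4955) = 662, so π(4955)/π(300) ≈ 10.6774. The PNT-predicted ratio is (4955/ln(4955)) / (300/ln(300)) ≈ 11.0726. The two agree to within a few percent, as expected.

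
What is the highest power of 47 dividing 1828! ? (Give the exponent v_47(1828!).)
v_47(1828!) = 38

Legendre's formula: v_p(n!) = Σ_{k ≥ 1} ⌊n / p^k⌋. For p = 47, n = 1828, the terms are:
  ⌊1828/47^1⌋ = ⌊1828/47⌋ = 38
(the next term ⌊1828/47^2⌋ = 0, terminating the sum). Summing: v_47(1828!) = 38 = 38.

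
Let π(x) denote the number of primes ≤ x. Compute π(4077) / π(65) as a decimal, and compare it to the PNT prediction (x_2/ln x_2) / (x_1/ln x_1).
π(4077)/π(65) = 561/18 ≈ 31.1667;  PNT prediction ≈ 31.4961.

π(65) = 18 and π(4077) = 561, so π(4077)/π(65) ≈ 31.1667. The PNT-predicted ratio is (4077/ln(4077)) / (65/ln(65)) ≈ 31.4961. The two agree to within a few percent, as expected.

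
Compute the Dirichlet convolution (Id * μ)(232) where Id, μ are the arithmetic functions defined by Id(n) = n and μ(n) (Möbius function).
(Id * μ)(232) = 112

Divisors of 232: [1, 2, 4, 8, 29, 58, 116, 232]. For each d | 232:
  d = 1: Id(1) · μ(232/1) = 1 · 0 = 0
  d = 2: Id(2) · μ(232/2) = 2 · 0 = 0
  d = 4: Id(4) · μ(232/4) = 4 · 1 = 4
  d = 8: Id(8) · μ(232/8) = 8 · -1 = -8
  d = 29: Id(29) · μ(232/29) = 29 · 0 = 0
  d = 58: Id(58) · μ(232/58) = 58 · 0 = 0
  d = 116: Id(116) · μ(232/116) = 116 · -1 = -116
  d = 232: Id(232) · μ(232/232) = 232 · 1 = 232
Summing: (Id * μ)(232) = 0 + 0 + 4 + -8 + 0 + 0 + -116 + 232 = 112.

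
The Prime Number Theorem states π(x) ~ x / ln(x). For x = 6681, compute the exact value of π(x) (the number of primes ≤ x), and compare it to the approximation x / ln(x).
π(6681) = 861;  x/ln(x) ≈ 758.60;  relative error ≈ 11.89%.

Directly count primes up to 6681: π(6681) = 861. The PNT approximation gives 6681/ln(6681) ≈ 6681/8.80702 ≈ 758.60. Relative error (π(x) − x/ln(x)) / π(x) ≈ 11.89%; the approximation is known to undercount slightly (Li(x) is a better estimate).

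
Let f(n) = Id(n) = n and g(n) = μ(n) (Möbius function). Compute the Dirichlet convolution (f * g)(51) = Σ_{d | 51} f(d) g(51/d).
(Id * μ)(51) = 32

Divisors of 51: [1, 3, 17, 51]. For each d | 51:
  d = 1: Id(1) · μ(51/1) = 1 · 1 = 1
  d = 3: Id(3) · μ(51/3) = 3 · -1 = -3
  d = 17: Id(17) · μ(51/17) = 17 · -1 = -17
  d = 51: Id(51) · μ(51/51) = 51 · 1 = 51
Summing: (Id * μ)(51) = 1 + -3 + -17 + 51 = 32.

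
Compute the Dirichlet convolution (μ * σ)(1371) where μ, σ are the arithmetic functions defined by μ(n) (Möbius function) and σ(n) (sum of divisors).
(μ * σ)(1371) = 1371

Divisors of 1371: [1, 3, 457, 1371]. For each d | 1371:
  d = 1: μ(1) · σ(1371/1) = 1 · 1832 = 1832
  d = 3: μ(3) · σ(1371/3) = -1 · 458 = -458
  d = 457: μ(457) · σ(1371/457) = -1 · 4 = -4
  d = 1371: μ(1371) · σ(1371/1371) = 1 · 1 = 1
Summing: (μ * σ)(1371) = 1832 + -458 + -4 + 1 = 1371.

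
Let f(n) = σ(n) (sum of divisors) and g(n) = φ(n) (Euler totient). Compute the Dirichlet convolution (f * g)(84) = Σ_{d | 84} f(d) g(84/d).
(σ * φ)(84) = 1008

Divisors of 84: [1, 2, 3, 4, 6, 7, 12, 14, 21, 28, 42, 84]. For each d | 84:
  d = 1: σ(1) · φ(84/1) = 1 · 24 = 24
  d = 2: σ(2) · φ(84/2) = 3 · 12 = 36
  d = 3: σ(3) · φ(84/3) = 4 · 12 = 48
  d = 4: σ(4) · φ(84/4) = 7 · 12 = 84
  d = 6: σ(6) · φ(84/6) = 12 · 6 = 72
  d = 7: σ(7) · φ(84/7) = 8 · 4 = 32
  d = 12: σ(12) · φ(84/12) = 28 · 6 = 168
  d = 14: σ(14) · φ(84/14) = 24 · 2 = 48
  d = 21: σ(21) · φ(84/21) = 32 · 2 = 64
  d = 28: σ(28) · φ(84/28) = 56 · 2 = 112
  d = 42: σ(42) · φ(84/42) = 96 · 1 = 96
  d = 84: σ(84) · φ(84/84) = 224 · 1 = 224
Summing: (σ * φ)(84) = 24 + 36 + 48 + 84 + 72 + 32 + 168 + 48 + 64 + 112 + 96 + 224 = 1008.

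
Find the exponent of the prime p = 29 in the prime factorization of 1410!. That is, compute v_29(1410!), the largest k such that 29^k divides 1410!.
v_29(1410!) = 49

Legendre's formula: v_p(n!) = Σ_{k ≥ 1} ⌊n / p^k⌋. For p = 29, n = 1410, the terms are:
  ⌊1410/29^1⌋ = ⌊1410/29⌋ = 48
  ⌊1410/29^2⌋ = ⌊1410/841⌋ = 1
(the next term ⌊1410/29^3⌋ = 0, terminating the sum). Summing: v_29(1410!) = 48 + 1 = 49.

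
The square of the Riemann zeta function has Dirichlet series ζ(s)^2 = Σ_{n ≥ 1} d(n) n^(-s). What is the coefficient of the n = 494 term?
d(494) = 8

ζ(s)^2 = (Σ 1/m^s)(Σ 1/k^s). The coefficient of 1/n^s in the product is the number of ordered pairs (m, k) with mk = n, which equals d(n). For n = 494, divisors are [1, 2, 13, 19, 26, 38, 247, 494], so d(494) = 8.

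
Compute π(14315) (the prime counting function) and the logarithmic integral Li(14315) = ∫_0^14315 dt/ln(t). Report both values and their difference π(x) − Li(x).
π(14315) = 1678;  Li(14315) ≈ 1705.22;  π(x) − Li(x) ≈ -27.22.

Direct count of primes ≤ 14315 gives π(14315) = 1678. Numerical evaluation of the logarithmic integral gives Li(14315) ≈ 1705.22. The difference π(x) − Li(x) ≈ -27.22 is typically negative for small/moderate x (Li(x) overestimates), though Littlewood's theorem shows this sign changes infinitely often.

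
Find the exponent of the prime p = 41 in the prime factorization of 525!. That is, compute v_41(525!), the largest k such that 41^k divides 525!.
v_41(525!) = 12

Legendre's formula: v_p(n!) = Σ_{k ≥ 1} ⌊n / p^k⌋. For p = 41, n = 525, the terms are:
  ⌊525/41^1⌋ = ⌊525/41⌋ = 12
(the next term ⌊525/41^2⌋ = 0, terminating the sum). Summing: v_41(525!) = 12 = 12.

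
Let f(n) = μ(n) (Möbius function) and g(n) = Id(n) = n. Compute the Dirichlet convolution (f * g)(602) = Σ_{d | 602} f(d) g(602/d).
(μ * Id)(602) = 252

Divisors of 602: [1, 2, 7, 14, 43, 86, 301, 602]. For each d | 602:
  d = 1: μ(1) · Id(602/1) = 1 · 602 = 602
  d = 2: μ(2) · Id(602/2) = -1 · 301 = -301
  d = 7: μ(7) · Id(602/7) = -1 · 86 = -86
  d = 14: μ(14) · Id(602/14) = 1 · 43 = 43
  d = 43: μ(43) · Id(602/43) = -1 · 14 = -14
  d = 86: μ(86) · Id(602/86) = 1 · 7 = 7
  d = 301: μ(301) · Id(602/301) = 1 · 2 = 2
  d = 602: μ(602) · Id(602/602) = -1 · 1 = -1
Summing: (μ * Id)(602) = 602 + -301 + -86 + 43 + -14 + 7 + 2 + -1 = 252.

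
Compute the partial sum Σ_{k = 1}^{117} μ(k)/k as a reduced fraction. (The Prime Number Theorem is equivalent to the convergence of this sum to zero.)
Σ μ(k)/k = -11695632086357284237991577642263648122717789/451572209148822968402074375593480892761066957

Values of μ(k) for 1 ≤ k ≤ 117: μ(1) = 1, μ(2) = -1, μ(3) = -1, μ(5) = -1, μ(6) = 1, μ(7) = -1, μ(10) = 1, μ(11) = -1, μ(13) = -1, μ(14) = 1, μ(15) = 1, μ(17) = -1, μ(19) = -1, μ(21) = 1, μ(22) = 1, μ(23) = -1, μ(26) = 1, μ(29) = -1, μ(30) = -1, μ(31) = -1, μ(33) = 1, μ(34) = 1, μ(35) = 1, μ(37) = -1, μ(38) = 1, μ(39) = 1, μ(41) = -1, μ(42) = -1, μ(43) = -1, μ(46) = 1, μ(47) = -1, μ(51) = 1, μ(53) = -1, μ(55) = 1, μ(57) = 1, μ(58) = 1, μ(59) = -1, μ(61) = -1, μ(62) = 1, μ(65) = 1, μ(66) = -1, μ(67) = -1, μ(69) = 1, μ(70) = -1, μ(71) = -1, μ(73) = -1, μ(74) = 1, μ(77) = 1, μ(78) = -1, μ(79) = -1, μ(82) = 1, μ(83) = -1, μ(85) = 1, μ(86) = 1, μ(87) = 1, μ(89) = -1, μ(91) = 1, μ(93) = 1, μ(94) = 1, μ(95) = 1, μ(97) = -1, μ(101) = -1, μ(102) = -1, μ(103) = -1, μ(105) = -1, μ(106) = 1, μ(107) = -1, μ(109) = -1, μ(110) = -1, μ(111) = 1, μ(113) = -1, μ(114) = -1, μ(115) = 1, with μ = 0 on non-squarefree integers. Summing μ(k)/k for k where μ(k) ≠ 0 gives -11695632086357284237991577642263648122717789/451572209148822968402074375593480892761066957 ≈ -0.0259. (PNT ⟺ this sum → 0 as n → ∞.)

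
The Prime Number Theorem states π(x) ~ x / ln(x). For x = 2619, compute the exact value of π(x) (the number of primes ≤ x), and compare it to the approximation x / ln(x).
π(2619) = 380;  x/ln(x) ≈ 332.76;  relative error ≈ 12.43%.

Directly count primes up to 2619: π(2619) = 380. The PNT approximation gives 2619/ln(2619) ≈ 2619/7.87055 ≈ 332.76. Relative error (π(x) − x/ln(x)) / π(x) ≈ 12.43%; the approximation is known to undercount slightly (Li(x) is a better estimate).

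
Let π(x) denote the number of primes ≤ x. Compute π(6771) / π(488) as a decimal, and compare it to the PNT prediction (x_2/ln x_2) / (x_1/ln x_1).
π(6771)/π(488) = 871/93 ≈ 9.3656;  PNT prediction ≈ 9.7377.

π(488) = 93 and π(6771) = 871, so π(6771)/π(488) ≈ 9.3656. The PNT-predicted ratio is (6771/ln(6771)) / (488/ln(488)) ≈ 9.7377. The two agree to within a few percent, as expected.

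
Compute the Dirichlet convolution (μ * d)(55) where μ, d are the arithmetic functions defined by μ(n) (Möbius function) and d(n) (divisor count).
(μ * d)(55) = 1

Divisors of 55: [1, 5, 11, 55]. For each d | 55:
  d = 1: μ(1) · d(55/1) = 1 · 4 = 4
  d = 5: μ(5) · d(55/5) = -1 · 2 = -2
  d = 11: μ(11) · d(55/11) = -1 · 2 = -2
  d = 55: μ(55) · d(55/55) = 1 · 1 = 1
Summing: (μ * d)(55) = 4 + -2 + -2 + 1 = 1.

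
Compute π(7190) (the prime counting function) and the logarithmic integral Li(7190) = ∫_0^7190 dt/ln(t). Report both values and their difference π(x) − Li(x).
π(7190) = 918;  Li(7190) ≈ 935.76;  π(x) − Li(x) ≈ -17.76.

Direct count of primes ≤ 7190 gives π(7190) = 918. Numerical evaluation of the logarithmic integral gives Li(7190) ≈ 935.76. The difference π(x) − Li(x) ≈ -17.76 is typically negative for small/moderate x (Li(x) overestimates), though Littlewood's theorem shows this sign changes infinitely often.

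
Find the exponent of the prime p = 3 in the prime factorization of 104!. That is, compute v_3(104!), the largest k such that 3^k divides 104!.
v_3(104!) = 49

Legendre's formula: v_p(n!) = Σ_{k ≥ 1} ⌊n / p^k⌋. For p = 3, n = 104, the terms are:
  ⌊104/3^1⌋ = ⌊104/3⌋ = 34
  ⌊104/3^2⌋ = ⌊104/9⌋ = 11
  ⌊104/3^3⌋ = ⌊104/27⌋ = 3
  ⌊104/3^4⌋ = ⌊104/81⌋ = 1
(the next term ⌊104/3^5⌋ = 0, terminating the sum). Summing: v_3(104!) = 34 + 11 + 3 + 1 = 49.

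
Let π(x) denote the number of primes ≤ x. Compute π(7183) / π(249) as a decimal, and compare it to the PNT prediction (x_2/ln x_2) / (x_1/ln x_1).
π(7183)/π(249) = 917/53 ≈ 17.3019;  PNT prediction ≈ 17.9250.

π(249) = 53 and π(7183) = 917, so π(7183)/π(249) ≈ 17.3019. The PNT-predicted ratio is (7183/ln(7183)) / (249/ln(249)) ≈ 17.9250. The two agree to within a few percent, as expected.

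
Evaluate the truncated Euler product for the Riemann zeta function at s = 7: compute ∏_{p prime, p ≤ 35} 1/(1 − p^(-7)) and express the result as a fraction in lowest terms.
∏ = 37031956963631386906046525229438701635098769061332515193389940565625/36725327022248259763071767483224373757798563246158812707599806493184

The primes p ≤ 35 are [2, 3, 5, 7, 11, 13, 17, 19, 23, 29, 31]. For each prime, (1 − 1/p^7)^(-1) = p^7 / (p^7 − 1). The product is (1 − 1/2^7)^(-1), (1 − 1/3^7)^(-1), (1 − 1/5^7)^(-1), (1 − 1/7^7)^(-1), (1 − 1/11^7)^(-1), (1 − 1/13^7)^(-1), (1 − 1/17^7)^(-1), (1 − 1/19^7)^(-1), (1 − 1/23^7)^(-1), (1 − 1/29^7)^(-1), (1 − 1/31^7)^(-1) = ∏ p^7 / (p^7 − 1) = 37031956963631386906046525229438701635098769061332515193389940565625/36725327022248259763071767483224373757798563246158812707599806493184.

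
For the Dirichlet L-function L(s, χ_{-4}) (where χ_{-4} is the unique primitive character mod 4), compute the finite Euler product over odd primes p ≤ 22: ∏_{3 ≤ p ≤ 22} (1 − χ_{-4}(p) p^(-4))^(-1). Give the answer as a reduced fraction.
∏ = 10388364341566686475/10504466734429503488

The odd primes p ≤ 22 are [3, 5, 7, 11, 13, 17, 19]. For each, χ(p) = 1 if p ≡ 1 mod 4, χ(p) = −1 if p ≡ 3 mod 4. Taking (1 − χ(p)/p^4)^(-1) = p^4/(p^4 − χ(p)): (1 − (-1)/3^4)^(-1) · (1 − (1)/5^4)^(-1) · (1 − (-1)/7^4)^(-1) · (1 − (-1)/11^4)^(-1) · (1 − (1)/13^4)^(-1) · (1 − (1)/17^4)^(-1) · (1 − (-1)/19^4)^(-1) = 10388364341566686475/10504466734429503488.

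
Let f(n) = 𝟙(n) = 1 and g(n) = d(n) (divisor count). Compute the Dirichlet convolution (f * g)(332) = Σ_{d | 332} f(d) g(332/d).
(𝟙 * d)(332) = 18

Divisors of 332: [1, 2, 4, 83, 166, 332]. For each d | 332:
  d = 1: 𝟙(1) · d(332/1) = 1 · 6 = 6
  d = 2: 𝟙(2) · d(332/2) = 1 · 4 = 4
  d = 4: 𝟙(4) · d(332/4) = 1 · 2 = 2
  d = 83: 𝟙(83) · d(332/83) = 1 · 3 = 3
  d = 166: 𝟙(166) · d(332/166) = 1 · 2 = 2
  d = 332: 𝟙(332) · d(332/332) = 1 · 1 = 1
Summing: (𝟙 * d)(332) = 6 + 4 + 2 + 3 + 2 + 1 = 18.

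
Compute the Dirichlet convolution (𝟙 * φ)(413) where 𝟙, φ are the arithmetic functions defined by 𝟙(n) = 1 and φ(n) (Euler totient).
(𝟙 * φ)(413) = 413

Divisors of 413: [1, 7, 59, 413]. For each d | 413:
  d = 1: 𝟙(1) · φ(413/1) = 1 · 348 = 348
  d = 7: 𝟙(7) · φ(413/7) = 1 · 58 = 58
  d = 59: 𝟙(59) · φ(413/59) = 1 · 6 = 6
  d = 413: 𝟙(413) · φ(413/413) = 1 · 1 = 1
Summing: (𝟙 * φ)(413) = 348 + 58 + 6 + 1 = 413.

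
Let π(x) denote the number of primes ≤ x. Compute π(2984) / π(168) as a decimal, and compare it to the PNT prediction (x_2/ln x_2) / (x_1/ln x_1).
π(2984)/π(168) = 429/39 ≈ 11.0000;  PNT prediction ≈ 11.3750.

π(168) = 39 and π(2984) = 429, so π(2984)/π(168) ≈ 11.0000. The PNT-predicted ratio is (2984/ln(2984)) / (168/ln(168)) ≈ 11.3750. The two agree to within a few percent, as expected.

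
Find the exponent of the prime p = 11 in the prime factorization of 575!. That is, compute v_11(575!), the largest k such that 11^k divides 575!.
v_11(575!) = 56

Legendre's formula: v_p(n!) = Σ_{k ≥ 1} ⌊n / p^k⌋. For p = 11, n = 575, the terms are:
  ⌊575/11^1⌋ = ⌊575/11⌋ = 52
  ⌊575/11^2⌋ = ⌊575/121⌋ = 4
(the next term ⌊575/11^3⌋ = 0, terminating the sum). Summing: v_11(575!) = 52 + 4 = 56.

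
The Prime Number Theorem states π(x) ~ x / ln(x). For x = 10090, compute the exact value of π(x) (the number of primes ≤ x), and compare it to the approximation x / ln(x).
π(10090) = 1237;  x/ln(x) ≈ 1094.44;  relative error ≈ 11.52%.

Directly count primes up to 10090: π(10090) = 1237. The PNT approximation gives 10090/ln(10090) ≈ 10090/9.21930 ≈ 1094.44. Relative error (π(x) − x/ln(x)) / π(x) ≈ 11.52%; the approximation is known to undercount slightly (Li(x) is a better estimate).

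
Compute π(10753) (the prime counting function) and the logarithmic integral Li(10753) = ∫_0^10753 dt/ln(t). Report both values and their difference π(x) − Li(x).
π(10753) = 1311;  Li(10753) ≈ 1327.57;  π(x) − Li(x) ≈ -16.57.

Direct count of primes ≤ 10753 gives π(10753) = 1311. Numerical evaluation of the logarithmic integral gives Li(10753) ≈ 1327.57. The difference π(x) − Li(x) ≈ -16.57 is typically negative for small/moderate x (Li(x) overestimates), though Littlewood's theorem shows this sign changes infinitely often.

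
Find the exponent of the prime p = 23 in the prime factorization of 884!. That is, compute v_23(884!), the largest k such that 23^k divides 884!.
v_23(884!) = 39

Legendre's formula: v_p(n!) = Σ_{k ≥ 1} ⌊n / p^k⌋. For p = 23, n = 884, the terms are:
  ⌊884/23^1⌋ = ⌊884/23⌋ = 38
  ⌊884/23^2⌋ = ⌊884/529⌋ = 1
(the next term ⌊884/23^3⌋ = 0, terminating the sum). Summing: v_23(884!) = 38 + 1 = 39.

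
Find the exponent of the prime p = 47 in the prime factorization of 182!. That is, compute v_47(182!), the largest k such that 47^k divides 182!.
v_47(182!) = 3

Legendre's formula: v_p(n!) = Σ_{k ≥ 1} ⌊n / p^k⌋. For p = 47, n = 182, the terms are:
  ⌊182/47^1⌋ = ⌊182/47⌋ = 3
(the next term ⌊182/47^2⌋ = 0, terminating the sum). Summing: v_47(182!) = 3 = 3.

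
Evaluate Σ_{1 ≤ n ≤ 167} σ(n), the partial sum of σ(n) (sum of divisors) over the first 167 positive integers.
Σ_{n ≤ 167} σ(n) = 22875

Compute σ(n) for each 1 ≤ n ≤ 167: σ(1) = 1, σ(2) = 3, σ(3) = 4, σ(4) = 7, σ(5) = 6, σ(6) = 12, σ(7) = 8, σ(8) = 15, σ(9) = 13, σ(10) = 18, σ(11) = 12, σ(12) = 28, σ(13) = 14, σ(14) = 24, σ(15) = 24, σ(16) = 31, σ(17) = 18, σ(18) = 39, σ(19) = 20, σ(20) = 42, σ(21) = 32, σ(22) = 36, σ(23) = 24, σ(24) = 60, σ(25) = 31, σ(26) = 42, σ(27) = 40, σ(28) = 56, σ(29) = 30, σ(30) = 72, σ(31) = 32, σ(32) = 63, σ(33) = 48, σ(34) = 54, σ(35) = 48, σ(36) = 91, σ(37) = 38, σ(38) = 60, σ(39) = 56, σ(40) = 90, σ(41) = 42, σ(42) = 96, σ(43) = 44, σ(44) = 84, σ(45) = 78, σ(46) = 72, σ(47) = 48, σ(48) = 124, σ(49) = 57, σ(50) = 93, σ(51) = 72, σ(52) = 98, σ(53) = 54, σ(54) = 120, σ(55) = 72, σ(56) = 120, σ(57) = 80, σ(58) = 90, σ(59) = 60, σ(60) = 168, σ(61) = 62, σ(62) = 96, σ(63) = 104, σ(64) = 127, σ(65) = 84, σ(66) = 144, σ(67) = 68, σ(68) = 126, σ(69) = 96, σ(70) = 144, σ(71) = 72, σ(72) = 195, σ(73) = 74, σ(74) = 114, σ(75) = 124, σ(76) = 140, σ(77) = 96, σ(78) = 168, σ(79) = 80, σ(80) = 186, σ(81) = 121, σ(82) = 126, σ(83) = 84, σ(84) = 224, σ(85) = 108, σ(86) = 132, σ(87) = 120, σ(88) = 180, σ(89) = 90, σ(90) = 234, σ(91) = 112, σ(92) = 168, σ(93) = 128, σ(94) = 144, σ(95) = 120, σ(96) = 252, σ(97) = 98, σ(98) = 171, σ(99) = 156, σ(100) = 217, σ(101) = 102, σ(102) = 216, σ(103) = 104, σ(104) = 210, σ(105) = 192, σ(106) = 162, σ(107) = 108, σ(108) = 280, σ(109) = 110, σ(110) = 216, σ(111) = 152, σ(112) = 248, σ(113) = 114, σ(114) = 240, σ(115) = 144, σ(116) = 210, σ(117) = 182, σ(118) = 180, σ(119) = 144, σ(120) = 360, σ(121) = 133, σ(122) = 186, σ(123) = 168, σ(124) = 224, σ(125) = 156, σ(126) = 312, σ(127) = 128, σ(128) = 255, σ(129) = 176, σ(130) = 252, σ(131) = 132, σ(132) = 336, σ(133) = 160, σ(134) = 204, σ(135) = 240, σ(136) = 270, σ(137) = 138, σ(138) = 288, σ(139) = 140, σ(140) = 336, σ(141) = 192, σ(142) = 216, σ(143) = 168, σ(144) = 403, σ(145) = 180, σ(146) = 222, σ(147) = 228, σ(148) = 266, σ(149) = 150, σ(150) = 372, σ(151) = 152, σ(152) = 300, σ(153) = 234, σ(154) = 288, σ(155) = 192, σ(156) = 392, σ(157) = 158, σ(158) = 240, σ(159) = 216, σ(160) = 378, σ(161) = 192, σ(162) = 363, σ(163) = 164, σ(164) = 294, σ(165) = 288, σ(166) = 252, σ(167) = 168. Summing all 167 values: 22875. (Average order: Σ_{n ≤ x} σ(n) ~ (π²/12) x². For x = 167, (π²/12)·167² ≈ 22937.78.)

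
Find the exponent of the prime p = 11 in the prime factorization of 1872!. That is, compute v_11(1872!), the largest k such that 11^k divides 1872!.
v_11(1872!) = 186

Legendre's formula: v_p(n!) = Σ_{k ≥ 1} ⌊n / p^k⌋. For p = 11, n = 1872, the terms are:
  ⌊1872/11^1⌋ = ⌊1872/11⌋ = 170
  ⌊1872/11^2⌋ = ⌊1872/121⌋ = 15
  ⌊1872/11^3⌋ = ⌊1872/1331⌋ = 1
(the next term ⌊1872/11^4⌋ = 0, terminating the sum). Summing: v_11(1872!) = 170 + 15 + 1 = 186.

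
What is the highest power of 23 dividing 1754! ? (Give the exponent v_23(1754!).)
v_23(1754!) = 79

Legendre's formula: v_p(n!) = Σ_{k ≥ 1} ⌊n / p^k⌋. For p = 23, n = 1754, the terms are:
  ⌊1754/23^1⌋ = ⌊1754/23⌋ = 76
  ⌊1754/23^2⌋ = ⌊1754/529⌋ = 3
(the next term ⌊1754/23^3⌋ = 0, terminating the sum). Summing: v_23(1754!) = 76 + 3 = 79.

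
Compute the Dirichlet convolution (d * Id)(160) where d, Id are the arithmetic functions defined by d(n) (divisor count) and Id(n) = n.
(d * Id)(160) = 840

Divisors of 160: [1, 2, 4, 5, 8, 10, 16, 20, 32, 40, 80, 160]. For each d | 160:
  d = 1: d(1) · Id(160/1) = 1 · 160 = 160
  d = 2: d(2) · Id(160/2) = 2 · 80 = 160
  d = 4: d(4) · Id(160/4) = 3 · 40 = 120
  d = 5: d(5) · Id(160/5) = 2 · 32 = 64
  d = 8: d(8) · Id(160/8) = 4 · 20 = 80
  d = 10: d(10) · Id(160/10) = 4 · 16 = 64
  d = 16: d(16) · Id(160/16) = 5 · 10 = 50
  d = 20: d(20) · Id(160/20) = 6 · 8 = 48
  d = 32: d(32) · Id(160/32) = 6 · 5 = 30
  d = 40: d(40) · Id(160/40) = 8 · 4 = 32
  d = 80: d(80) · Id(160/80) = 10 · 2 = 20
  d = 160: d(160) · Id(160/160) = 12 · 1 = 12
Summing: (d * Id)(160) = 160 + 160 + 120 + 64 + 80 + 64 + 50 + 48 + 30 + 32 + 20 + 12 = 840.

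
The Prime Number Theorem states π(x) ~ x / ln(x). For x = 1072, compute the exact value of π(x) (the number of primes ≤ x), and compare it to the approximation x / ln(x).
π(1072) = 180;  x/ln(x) ≈ 153.64;  relative error ≈ 14.64%.

Directly count primes up to 1072: π(1072) = 180. The PNT approximation gives 1072/ln(1072) ≈ 1072/6.97728 ≈ 153.64. Relative error (π(x) − x/ln(x)) / π(x) ≈ 14.64%; the approximation is known to undercount slightly (Li(x) is a better estimate).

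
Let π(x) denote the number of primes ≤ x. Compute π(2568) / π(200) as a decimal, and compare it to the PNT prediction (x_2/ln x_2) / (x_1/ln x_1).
π(2568)/π(200) = 375/46 ≈ 8.1522;  PNT prediction ≈ 8.6653.

π(200) = 46 and π(2568) = 375, so π(2568)/π(200) ≈ 8.1522. The PNT-predicted ratio is (2568/ln(2568)) / (200/ln(200)) ≈ 8.6653. The two agree to within a few percent, as expected.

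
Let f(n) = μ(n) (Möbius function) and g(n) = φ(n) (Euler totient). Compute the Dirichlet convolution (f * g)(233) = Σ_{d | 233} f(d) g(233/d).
(μ * φ)(233) = 231

Divisors of 233: [1, 233]. For each d | 233:
  d = 1: μ(1) · φ(233/1) = 1 · 232 = 232
  d = 233: μ(233) · φ(233/233) = -1 · 1 = -1
Summing: (μ * φ)(233) = 232 + -1 = 231.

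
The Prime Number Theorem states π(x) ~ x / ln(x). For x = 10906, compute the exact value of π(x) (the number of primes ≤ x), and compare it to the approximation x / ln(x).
π(10906) = 1326;  x/ln(x) ≈ 1173.06;  relative error ≈ 11.53%.

Directly count primes up to 10906: π(10906) = 1326. The PNT approximation gives 10906/ln(10906) ≈ 10906/9.29707 ≈ 1173.06. Relative error (π(x) − x/ln(x)) / π(x) ≈ 11.53%; the approximation is known to undercount slightly (Li(x) is a better estimate).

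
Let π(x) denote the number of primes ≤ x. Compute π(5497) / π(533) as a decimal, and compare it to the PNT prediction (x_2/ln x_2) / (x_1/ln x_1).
π(5497)/π(533) = 725/99 ≈ 7.3232;  PNT prediction ≈ 7.5189.

π(533) = 99 and π(5497) = 725, so π(5497)/π(533) ≈ 7.3232. The PNT-predicted ratio is (5497/ln(5497)) / (533/ln(533)) ≈ 7.5189. The two agree to within a few percent, as expected.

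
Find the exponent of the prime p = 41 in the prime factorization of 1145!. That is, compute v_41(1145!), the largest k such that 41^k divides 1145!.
v_41(1145!) = 27

Legendre's formula: v_p(n!) = Σ_{k ≥ 1} ⌊n / p^k⌋. For p = 41, n = 1145, the terms are:
  ⌊1145/41^1⌋ = ⌊1145/41⌋ = 27
(the next term ⌊1145/41^2⌋ = 0, terminating the sum). Summing: v_41(1145!) = 27 = 27.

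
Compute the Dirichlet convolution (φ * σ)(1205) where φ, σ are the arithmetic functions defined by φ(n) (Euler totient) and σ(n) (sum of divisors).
(φ * σ)(1205) = 4820

Divisors of 1205: [1, 5, 241, 1205]. For each d | 1205:
  d = 1: φ(1) · σ(1205/1) = 1 · 1452 = 1452
  d = 5: φ(5) · σ(1205/5) = 4 · 242 = 968
  d = 241: φ(241) · σ(1205/241) = 240 · 6 = 1440
  d = 1205: φ(1205) · σ(1205/1205) = 960 · 1 = 960
Summing: (φ * σ)(1205) = 1452 + 968 + 1440 + 960 = 4820.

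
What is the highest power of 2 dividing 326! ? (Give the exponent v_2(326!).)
v_2(326!) = 322

Legendre's formula: v_p(n!) = Σ_{k ≥ 1} ⌊n / p^k⌋. For p = 2, n = 326, the terms are:
  ⌊326/2^1⌋ = ⌊326/2⌋ = 163
  ⌊326/2^2⌋ = ⌊326/4⌋ = 81
  ⌊326/2^3⌋ = ⌊326/8⌋ = 40
  ⌊326/2^4⌋ = ⌊326/16⌋ = 20
  ⌊326/2^5⌋ = ⌊326/32⌋ = 10
  ⌊326/2^6⌋ = ⌊326/64⌋ = 5
  ⌊326/2^7⌋ = ⌊326/128⌋ = 2
  ⌊326/2^8⌋ = ⌊326/256⌋ = 1
(the next term ⌊326/2^9⌋ = 0, terminating the sum). Summing: v_2(326!) = 163 + 81 + 40 + 20 + 10 + 5 + 2 + 1 = 322.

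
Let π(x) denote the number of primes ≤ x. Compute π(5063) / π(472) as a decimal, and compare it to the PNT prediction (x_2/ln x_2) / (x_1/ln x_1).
π(5063)/π(472) = 677/91 ≈ 7.4396;  PNT prediction ≈ 7.7428.

π(472) = 91 and π(5063) = 677, so π(5063)/π(472) ≈ 7.4396. The PNT-predicted ratio is (5063/ln(5063)) / (472/ln(472)) ≈ 7.7428. The two agree to within a few percent, as expected.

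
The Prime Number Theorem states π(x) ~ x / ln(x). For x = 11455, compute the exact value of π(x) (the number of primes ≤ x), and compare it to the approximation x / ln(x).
π(11455) = 1381;  x/ln(x) ≈ 1225.63;  relative error ≈ 11.25%.

Directly count primes up to 11455: π(11455) = 1381. The PNT approximation gives 11455/ln(11455) ≈ 11455/9.34618 ≈ 1225.63. Relative error (π(x) − x/ln(x)) / π(x) ≈ 11.25%; the approximation is known to undercount slightly (Li(x) is a better estimate).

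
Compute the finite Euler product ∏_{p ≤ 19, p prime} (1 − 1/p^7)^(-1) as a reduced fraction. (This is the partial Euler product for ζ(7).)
∏ = 155826023762586560111512988551201501037015625/154535761885293084095586902270463356349603488

The primes p ≤ 19 are [2, 3, 5, 7, 11, 13, 17, 19]. For each prime, (1 − 1/p^7)^(-1) = p^7 / (p^7 − 1). The product is (1 − 1/2^7)^(-1), (1 − 1/3^7)^(-1), (1 − 1/5^7)^(-1), (1 − 1/7^7)^(-1), (1 − 1/11^7)^(-1), (1 − 1/13^7)^(-1), (1 − 1/17^7)^(-1), (1 − 1/19^7)^(-1) = ∏ p^7 / (p^7 − 1) = 155826023762586560111512988551201501037015625/154535761885293084095586902270463356349603488.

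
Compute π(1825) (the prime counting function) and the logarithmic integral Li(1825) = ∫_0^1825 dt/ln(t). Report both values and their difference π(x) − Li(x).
π(1825) = 281;  Li(1825) ≈ 291.65;  π(x) − Li(x) ≈ -10.65.

Direct count of primes ≤ 1825 gives π(1825) = 281. Numerical evaluation of the logarithmic integral gives Li(1825) ≈ 291.65. The difference π(x) − Li(x) ≈ -10.65 is typically negative for small/moderate x (Li(x) overestimates), though Littlewood's theorem shows this sign changes infinitely often.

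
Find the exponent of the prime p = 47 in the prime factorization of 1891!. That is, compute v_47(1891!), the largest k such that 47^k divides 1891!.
v_47(1891!) = 40

Legendre's formula: v_p(n!) = Σ_{k ≥ 1} ⌊n / p^k⌋. For p = 47, n = 1891, the terms are:
  ⌊1891/47^1⌋ = ⌊1891/47⌋ = 40
(the next term ⌊1891/47^2⌋ = 0, terminating the sum). Summing: v_47(1891!) = 40 = 40.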